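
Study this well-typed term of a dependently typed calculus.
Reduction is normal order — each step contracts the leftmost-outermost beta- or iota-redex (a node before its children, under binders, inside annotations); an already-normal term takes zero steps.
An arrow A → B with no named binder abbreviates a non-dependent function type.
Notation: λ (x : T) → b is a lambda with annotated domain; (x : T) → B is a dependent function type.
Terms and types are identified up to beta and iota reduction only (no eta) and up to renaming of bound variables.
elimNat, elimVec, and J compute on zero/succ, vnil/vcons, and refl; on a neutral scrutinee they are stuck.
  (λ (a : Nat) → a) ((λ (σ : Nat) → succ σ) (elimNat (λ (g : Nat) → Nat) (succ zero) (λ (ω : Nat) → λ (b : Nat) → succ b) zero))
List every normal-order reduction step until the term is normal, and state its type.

normal-order reduction sequence:
  (λ (a : Nat) → a) ((λ (σ : Nat) → succ σ) (elimNat (λ (g : Nat) → Nat) (succ zero) (λ (ω : Nat) → λ (b : Nat) → succ b) zero))
  ~> (λ (a : Nat) → succ a) (elimNat (λ (σ : Nat) → Nat) (succ zero) (λ (g : Nat) → λ (ω : Nat) → succ ω) zero)
  ~> succ (elimNat (λ (a : Nat) → Nat) (succ zero) (λ (σ : Nat) → λ (g : Nat) → succ g) zero)
  ~> succ (succ zero)
the term's type:
  Nat


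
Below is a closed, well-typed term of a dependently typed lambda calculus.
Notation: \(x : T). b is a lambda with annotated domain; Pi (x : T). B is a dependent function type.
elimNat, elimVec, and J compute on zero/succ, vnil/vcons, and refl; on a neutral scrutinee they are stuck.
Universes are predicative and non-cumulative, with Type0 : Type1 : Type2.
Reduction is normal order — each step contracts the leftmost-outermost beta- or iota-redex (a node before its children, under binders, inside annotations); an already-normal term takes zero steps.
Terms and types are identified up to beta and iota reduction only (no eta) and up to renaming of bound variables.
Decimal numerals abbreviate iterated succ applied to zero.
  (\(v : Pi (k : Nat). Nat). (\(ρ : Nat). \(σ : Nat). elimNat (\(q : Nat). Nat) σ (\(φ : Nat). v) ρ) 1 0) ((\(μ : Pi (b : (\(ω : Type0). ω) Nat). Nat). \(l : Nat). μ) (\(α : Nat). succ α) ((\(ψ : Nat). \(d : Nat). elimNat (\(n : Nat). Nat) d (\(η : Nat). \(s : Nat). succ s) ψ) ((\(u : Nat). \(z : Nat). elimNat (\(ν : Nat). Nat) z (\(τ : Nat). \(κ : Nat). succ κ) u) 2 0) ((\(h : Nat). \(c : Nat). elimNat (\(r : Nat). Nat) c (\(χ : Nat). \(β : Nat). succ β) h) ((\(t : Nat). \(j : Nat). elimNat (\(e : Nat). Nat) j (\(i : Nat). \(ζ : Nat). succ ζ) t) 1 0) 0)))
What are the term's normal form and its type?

normal form:
  1
type:
  Nat
observation: 9 normal-order steps normalize the term, beginning with a beta-redex.


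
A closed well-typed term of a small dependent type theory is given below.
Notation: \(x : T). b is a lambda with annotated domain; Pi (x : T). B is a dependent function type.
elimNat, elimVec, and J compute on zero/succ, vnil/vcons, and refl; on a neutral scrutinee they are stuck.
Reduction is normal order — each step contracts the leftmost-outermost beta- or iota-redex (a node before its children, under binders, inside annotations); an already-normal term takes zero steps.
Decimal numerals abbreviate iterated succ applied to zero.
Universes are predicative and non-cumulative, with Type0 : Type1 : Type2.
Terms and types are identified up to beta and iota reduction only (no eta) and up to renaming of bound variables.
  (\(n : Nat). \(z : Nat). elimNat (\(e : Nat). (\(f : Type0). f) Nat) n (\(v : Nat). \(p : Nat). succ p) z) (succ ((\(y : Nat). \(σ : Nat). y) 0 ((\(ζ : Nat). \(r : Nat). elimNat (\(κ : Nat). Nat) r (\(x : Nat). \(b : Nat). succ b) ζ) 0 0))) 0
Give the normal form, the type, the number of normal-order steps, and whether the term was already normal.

normal form:
  1
the term's type:
  Nat
normal-order step count: 5
already normal: no
first redex: a beta-redex


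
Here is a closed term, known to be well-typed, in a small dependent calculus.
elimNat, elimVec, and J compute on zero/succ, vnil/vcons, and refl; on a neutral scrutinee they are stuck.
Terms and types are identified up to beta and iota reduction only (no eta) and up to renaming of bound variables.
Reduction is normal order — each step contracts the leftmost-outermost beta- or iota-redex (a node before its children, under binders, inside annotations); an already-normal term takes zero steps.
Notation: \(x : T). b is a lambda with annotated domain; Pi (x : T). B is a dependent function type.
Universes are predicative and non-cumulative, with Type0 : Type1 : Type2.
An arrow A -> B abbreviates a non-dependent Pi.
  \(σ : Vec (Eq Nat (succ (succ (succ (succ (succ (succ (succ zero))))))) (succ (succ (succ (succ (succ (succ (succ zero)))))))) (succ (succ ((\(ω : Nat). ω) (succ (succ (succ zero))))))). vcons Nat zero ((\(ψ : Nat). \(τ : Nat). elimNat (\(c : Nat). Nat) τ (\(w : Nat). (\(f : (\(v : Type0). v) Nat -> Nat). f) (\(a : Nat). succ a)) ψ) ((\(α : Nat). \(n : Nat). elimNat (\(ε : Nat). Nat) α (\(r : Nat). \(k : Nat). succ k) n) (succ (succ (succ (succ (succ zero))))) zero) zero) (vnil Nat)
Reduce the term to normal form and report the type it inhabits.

resulting normal form:
  \(σ : Vec (Eq Nat (succ (succ (succ (succ (succ (succ (succ zero))))))) (succ (succ (succ (succ (succ (succ (succ zero)))))))) (succ (succ (succ (succ (succ zero)))))). vcons Nat zero (succ (succ (succ (succ (succ zero))))) (vnil Nat)
inferred type:
  Vec (Eq Nat (succ (succ (succ (succ (succ (succ (succ zero))))))) (succ (succ (succ (succ (succ (succ (succ zero)))))))) (succ (succ (succ (succ (succ zero))))) -> Vec Nat (succ zero)


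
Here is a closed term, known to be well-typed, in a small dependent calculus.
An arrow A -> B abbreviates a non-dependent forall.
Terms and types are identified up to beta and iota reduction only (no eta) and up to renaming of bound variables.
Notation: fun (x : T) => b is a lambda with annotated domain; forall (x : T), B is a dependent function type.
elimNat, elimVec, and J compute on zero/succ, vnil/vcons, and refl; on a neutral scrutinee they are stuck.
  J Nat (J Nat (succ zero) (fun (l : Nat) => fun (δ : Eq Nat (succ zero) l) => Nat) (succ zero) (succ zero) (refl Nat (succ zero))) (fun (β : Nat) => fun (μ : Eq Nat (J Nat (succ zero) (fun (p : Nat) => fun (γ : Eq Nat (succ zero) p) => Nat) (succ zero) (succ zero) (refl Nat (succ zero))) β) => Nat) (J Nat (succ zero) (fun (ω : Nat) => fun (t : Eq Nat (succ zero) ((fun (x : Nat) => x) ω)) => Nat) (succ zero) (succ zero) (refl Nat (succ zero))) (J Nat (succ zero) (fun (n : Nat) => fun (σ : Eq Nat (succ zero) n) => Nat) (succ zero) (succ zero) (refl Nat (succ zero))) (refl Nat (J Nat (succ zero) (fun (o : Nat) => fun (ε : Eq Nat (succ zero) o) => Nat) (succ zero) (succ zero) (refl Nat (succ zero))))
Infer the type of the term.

type:
  Nat


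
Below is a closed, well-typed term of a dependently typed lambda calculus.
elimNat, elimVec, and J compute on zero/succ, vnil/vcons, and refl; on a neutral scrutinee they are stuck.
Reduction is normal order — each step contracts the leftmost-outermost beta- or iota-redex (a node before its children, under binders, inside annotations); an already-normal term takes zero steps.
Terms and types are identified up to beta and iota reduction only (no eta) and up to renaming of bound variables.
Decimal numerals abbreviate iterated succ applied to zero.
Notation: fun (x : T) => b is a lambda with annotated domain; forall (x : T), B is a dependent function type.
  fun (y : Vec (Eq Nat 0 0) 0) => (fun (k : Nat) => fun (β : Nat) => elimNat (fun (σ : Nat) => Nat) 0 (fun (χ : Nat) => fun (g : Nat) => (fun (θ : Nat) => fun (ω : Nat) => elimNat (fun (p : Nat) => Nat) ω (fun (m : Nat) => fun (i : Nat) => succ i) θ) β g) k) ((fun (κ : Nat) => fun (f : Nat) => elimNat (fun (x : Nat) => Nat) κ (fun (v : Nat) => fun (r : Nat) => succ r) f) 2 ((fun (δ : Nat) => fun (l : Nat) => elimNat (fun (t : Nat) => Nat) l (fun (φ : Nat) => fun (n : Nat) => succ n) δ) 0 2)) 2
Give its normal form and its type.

normal form:
  fun (y : Vec (Eq Nat 0 0) 0) => 8
the term's type:
  forall (y : Vec (Eq Nat 0 0) 0), Nat
observation: contracting a beta-redex first, the term normalizes in 36 steps.


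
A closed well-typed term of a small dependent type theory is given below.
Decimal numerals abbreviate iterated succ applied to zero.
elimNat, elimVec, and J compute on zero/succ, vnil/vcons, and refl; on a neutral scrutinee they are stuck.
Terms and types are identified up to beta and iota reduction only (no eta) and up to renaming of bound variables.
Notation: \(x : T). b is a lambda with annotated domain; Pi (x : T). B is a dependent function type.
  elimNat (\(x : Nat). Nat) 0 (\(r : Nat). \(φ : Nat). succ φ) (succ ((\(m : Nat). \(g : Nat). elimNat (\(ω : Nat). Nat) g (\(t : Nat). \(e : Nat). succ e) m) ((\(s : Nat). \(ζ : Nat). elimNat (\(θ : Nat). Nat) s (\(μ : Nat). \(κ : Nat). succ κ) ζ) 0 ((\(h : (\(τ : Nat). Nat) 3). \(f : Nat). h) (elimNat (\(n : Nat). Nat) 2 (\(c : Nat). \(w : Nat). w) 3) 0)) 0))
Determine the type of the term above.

type:
  Nat


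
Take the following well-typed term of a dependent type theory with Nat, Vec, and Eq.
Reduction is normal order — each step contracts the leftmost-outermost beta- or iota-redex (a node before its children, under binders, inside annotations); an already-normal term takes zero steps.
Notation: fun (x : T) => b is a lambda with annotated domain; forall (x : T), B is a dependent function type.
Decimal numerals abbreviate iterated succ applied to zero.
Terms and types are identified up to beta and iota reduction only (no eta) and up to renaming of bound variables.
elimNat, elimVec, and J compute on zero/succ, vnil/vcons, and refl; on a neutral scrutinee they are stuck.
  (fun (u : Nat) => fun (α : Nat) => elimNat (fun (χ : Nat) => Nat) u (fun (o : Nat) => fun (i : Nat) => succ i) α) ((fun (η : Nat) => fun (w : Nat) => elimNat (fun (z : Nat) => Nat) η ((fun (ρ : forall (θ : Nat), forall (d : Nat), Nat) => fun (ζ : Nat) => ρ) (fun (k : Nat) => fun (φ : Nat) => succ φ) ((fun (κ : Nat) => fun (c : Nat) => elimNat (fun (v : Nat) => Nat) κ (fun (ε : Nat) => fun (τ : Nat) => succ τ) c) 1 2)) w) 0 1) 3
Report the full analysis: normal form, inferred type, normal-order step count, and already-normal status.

resulting normal form:
  4
type:
  Nat
reduction steps (normal order): 20
term was already normal: no
first redex: a beta-redex


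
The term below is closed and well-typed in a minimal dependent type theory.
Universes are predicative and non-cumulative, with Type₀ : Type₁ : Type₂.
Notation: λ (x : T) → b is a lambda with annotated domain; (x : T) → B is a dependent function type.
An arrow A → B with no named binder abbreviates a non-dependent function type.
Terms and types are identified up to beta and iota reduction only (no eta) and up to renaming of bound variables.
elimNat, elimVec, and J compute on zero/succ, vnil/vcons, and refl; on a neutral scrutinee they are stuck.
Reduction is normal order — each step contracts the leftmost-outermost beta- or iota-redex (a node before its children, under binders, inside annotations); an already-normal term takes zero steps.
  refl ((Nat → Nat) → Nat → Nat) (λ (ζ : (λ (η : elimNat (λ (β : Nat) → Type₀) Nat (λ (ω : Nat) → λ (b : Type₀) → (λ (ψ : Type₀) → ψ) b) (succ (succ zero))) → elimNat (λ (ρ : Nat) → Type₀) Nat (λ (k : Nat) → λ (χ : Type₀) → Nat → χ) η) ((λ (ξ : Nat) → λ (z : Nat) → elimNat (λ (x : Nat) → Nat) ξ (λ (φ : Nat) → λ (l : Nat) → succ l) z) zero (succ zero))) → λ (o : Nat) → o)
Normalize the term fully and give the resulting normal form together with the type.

resulting normal form:
  refl ((Nat → Nat) → Nat → Nat) (λ (ζ : Nat → Nat) → λ (η : Nat) → η)
type:
  Eq ((Nat → Nat) → Nat → Nat) (λ (ζ : Nat → Nat) → λ (η : Nat) → η) (λ (β : Nat → Nat) → λ (ω : Nat) → ω)
observation: the first redex contracted is a beta-redex; the normal form is reached in 11 normal-order steps.


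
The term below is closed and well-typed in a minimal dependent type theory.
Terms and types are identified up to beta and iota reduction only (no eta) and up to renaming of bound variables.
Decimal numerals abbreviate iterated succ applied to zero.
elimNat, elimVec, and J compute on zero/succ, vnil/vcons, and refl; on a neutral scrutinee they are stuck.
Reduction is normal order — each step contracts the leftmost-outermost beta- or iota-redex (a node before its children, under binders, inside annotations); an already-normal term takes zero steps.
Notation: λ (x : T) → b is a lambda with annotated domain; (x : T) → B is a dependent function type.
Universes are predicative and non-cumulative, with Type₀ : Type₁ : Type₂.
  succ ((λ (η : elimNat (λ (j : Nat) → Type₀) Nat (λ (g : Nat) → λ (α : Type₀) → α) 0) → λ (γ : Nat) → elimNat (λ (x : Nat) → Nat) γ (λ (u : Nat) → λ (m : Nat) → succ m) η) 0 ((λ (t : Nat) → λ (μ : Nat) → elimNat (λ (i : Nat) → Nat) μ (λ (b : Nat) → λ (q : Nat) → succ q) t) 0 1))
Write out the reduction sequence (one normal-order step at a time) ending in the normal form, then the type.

normal-order reduction:
  succ ((λ (η : elimNat (λ (j : Nat) → Type₀) Nat (λ (g : Nat) → λ (α : Type₀) → α) 0) → λ (γ : Nat) → elimNat (λ (x : Nat) → Nat) γ (λ (u : Nat) → λ (m : Nat) → succ m) η) 0 ((λ (t : Nat) → λ (μ : Nat) → elimNat (λ (i : Nat) → Nat) μ (λ (b : Nat) → λ (q : Nat) → succ q) t) 0 1))
  ~> succ ((λ (η : Nat) → elimNat (λ (j : Nat) → Nat) η (λ (g : Nat) → λ (α : Nat) → succ α) 0) ((λ (γ : Nat) → λ (x : Nat) → elimNat (λ (u : Nat) → Nat) x (λ (m : Nat) → λ (t : Nat) → succ t) γ) 0 1))
  ~> succ (elimNat (λ (η : Nat) → Nat) ((λ (j : Nat) → λ (g : Nat) → elimNat (λ (α : Nat) → Nat) g (λ (γ : Nat) → λ (x : Nat) → succ x) j) 0 1) (λ (u : Nat) → λ (m : Nat) → succ m) 0)
  ~> succ ((λ (η : Nat) → λ (j : Nat) → elimNat (λ (g : Nat) → Nat) j (λ (α : Nat) → λ (γ : Nat) → succ γ) η) 0 1)
  ~> succ ((λ (η : Nat) → elimNat (λ (j : Nat) → Nat) η (λ (g : Nat) → λ (α : Nat) → succ α) 0) 1)
  ~> succ (elimNat (λ (η : Nat) → Nat) 1 (λ (j : Nat) → λ (g : Nat) → succ g) 0)
  ~> 2
type:
  Nat


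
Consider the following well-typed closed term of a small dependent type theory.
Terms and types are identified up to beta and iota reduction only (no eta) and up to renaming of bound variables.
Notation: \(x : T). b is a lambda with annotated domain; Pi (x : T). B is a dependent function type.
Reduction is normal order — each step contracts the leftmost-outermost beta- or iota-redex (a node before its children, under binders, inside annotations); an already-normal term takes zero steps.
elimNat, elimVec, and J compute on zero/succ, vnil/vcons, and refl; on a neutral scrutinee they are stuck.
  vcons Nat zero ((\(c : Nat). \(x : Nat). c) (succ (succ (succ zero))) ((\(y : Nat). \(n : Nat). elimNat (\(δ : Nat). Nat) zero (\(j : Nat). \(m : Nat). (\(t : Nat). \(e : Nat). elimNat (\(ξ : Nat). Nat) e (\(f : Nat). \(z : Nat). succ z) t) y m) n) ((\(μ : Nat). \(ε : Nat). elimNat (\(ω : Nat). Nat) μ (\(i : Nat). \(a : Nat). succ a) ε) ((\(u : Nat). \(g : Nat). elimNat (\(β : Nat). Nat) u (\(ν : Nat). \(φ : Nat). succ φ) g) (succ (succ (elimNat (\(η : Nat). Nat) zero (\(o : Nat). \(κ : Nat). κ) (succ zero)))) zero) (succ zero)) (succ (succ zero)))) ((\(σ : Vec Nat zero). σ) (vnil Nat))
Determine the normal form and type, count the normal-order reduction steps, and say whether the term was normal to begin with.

reduced normal form:
  vcons Nat zero (succ (succ (succ zero))) (vnil Nat)
the term's type:
  Vec Nat (succ zero)
reduction steps (normal order): 3
started in normal form: no
first contracted redex: a beta-redex


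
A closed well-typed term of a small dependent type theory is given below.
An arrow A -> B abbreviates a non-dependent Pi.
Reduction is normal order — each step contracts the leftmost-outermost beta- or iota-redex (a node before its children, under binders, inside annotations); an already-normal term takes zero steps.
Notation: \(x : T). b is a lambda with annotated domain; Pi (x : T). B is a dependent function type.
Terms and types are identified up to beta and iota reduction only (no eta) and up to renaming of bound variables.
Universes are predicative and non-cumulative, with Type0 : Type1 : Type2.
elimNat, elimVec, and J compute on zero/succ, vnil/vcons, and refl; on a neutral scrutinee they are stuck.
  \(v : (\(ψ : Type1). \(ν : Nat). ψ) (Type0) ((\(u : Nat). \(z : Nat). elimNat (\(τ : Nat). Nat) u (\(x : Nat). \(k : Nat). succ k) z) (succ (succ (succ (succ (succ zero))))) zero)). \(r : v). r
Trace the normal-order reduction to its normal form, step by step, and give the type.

normal-order reduction:
  \(v : (\(ψ : Type1). \(ν : Nat). ψ) (Type0) ((\(u : Nat). \(z : Nat). elimNat (\(τ : Nat). Nat) u (\(x : Nat). \(k : Nat). succ k) z) (succ (succ (succ (succ (succ zero))))) zero)). \(r : v). r
  ~> \(v : (\(ψ : Nat). Type0) ((\(ν : Nat). \(u : Nat). elimNat (\(z : Nat). Nat) ν (\(τ : Nat). \(x : Nat). succ x) u) (succ (succ (succ (succ (succ zero))))) zero)). \(k : v). k
  ~> \(v : Type0). \(ψ : v). ψ
inferred type:
  Pi (v : Type0). v -> v


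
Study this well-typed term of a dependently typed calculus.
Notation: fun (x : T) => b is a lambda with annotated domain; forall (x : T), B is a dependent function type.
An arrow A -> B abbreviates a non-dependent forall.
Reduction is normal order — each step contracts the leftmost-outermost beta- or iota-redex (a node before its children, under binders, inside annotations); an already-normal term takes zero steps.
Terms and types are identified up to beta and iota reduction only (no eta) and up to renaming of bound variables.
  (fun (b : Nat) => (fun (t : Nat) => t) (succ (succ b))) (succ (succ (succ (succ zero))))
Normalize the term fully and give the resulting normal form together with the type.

normal form:
  succ (succ (succ (succ (succ (succ zero)))))
type:
  Nat


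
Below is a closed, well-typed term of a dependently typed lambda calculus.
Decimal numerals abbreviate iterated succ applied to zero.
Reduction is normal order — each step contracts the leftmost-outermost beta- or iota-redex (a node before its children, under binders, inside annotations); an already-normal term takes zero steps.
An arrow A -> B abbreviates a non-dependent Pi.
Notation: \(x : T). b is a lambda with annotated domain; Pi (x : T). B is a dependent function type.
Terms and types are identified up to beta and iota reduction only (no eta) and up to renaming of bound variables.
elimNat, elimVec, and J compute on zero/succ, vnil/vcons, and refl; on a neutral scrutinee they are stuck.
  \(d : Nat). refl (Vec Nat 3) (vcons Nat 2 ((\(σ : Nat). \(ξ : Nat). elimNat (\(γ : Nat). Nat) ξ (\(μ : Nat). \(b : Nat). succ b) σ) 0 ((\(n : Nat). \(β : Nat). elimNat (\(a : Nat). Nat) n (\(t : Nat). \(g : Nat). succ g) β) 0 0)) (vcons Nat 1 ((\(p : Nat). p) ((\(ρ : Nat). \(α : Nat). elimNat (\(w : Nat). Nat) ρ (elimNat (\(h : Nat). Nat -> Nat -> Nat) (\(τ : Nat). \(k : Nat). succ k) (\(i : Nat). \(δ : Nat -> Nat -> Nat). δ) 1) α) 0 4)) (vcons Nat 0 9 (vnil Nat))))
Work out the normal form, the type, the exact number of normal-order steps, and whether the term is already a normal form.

normal form:
  \(d : Nat). refl (Vec Nat 3) (vcons Nat 2 0 (vcons Nat 1 4 (vcons Nat 0 9 (vnil Nat))))
the term's type:
  Nat -> Eq (Vec Nat 3) (vcons Nat 2 0 (vcons Nat 1 4 (vcons Nat 0 9 (vnil Nat)))) (vcons Nat 2 0 (vcons Nat 1 4 (vcons Nat 0 9 (vnil Nat))))
normal-order step count: 38
already normal: no
first redex: a beta-redex


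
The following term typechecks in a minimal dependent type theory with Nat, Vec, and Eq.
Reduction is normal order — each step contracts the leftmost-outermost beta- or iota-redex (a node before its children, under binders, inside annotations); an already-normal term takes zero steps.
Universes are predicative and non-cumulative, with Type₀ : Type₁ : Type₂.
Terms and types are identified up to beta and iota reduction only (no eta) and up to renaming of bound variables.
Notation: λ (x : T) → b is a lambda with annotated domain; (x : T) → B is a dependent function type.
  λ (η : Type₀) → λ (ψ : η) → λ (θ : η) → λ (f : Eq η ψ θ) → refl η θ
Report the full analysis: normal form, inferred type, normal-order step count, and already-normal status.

normal form:
  λ (η : Type₀) → λ (ψ : η) → λ (θ : η) → λ (f : Eq η ψ θ) → refl η θ
type:
  (η : Type₀) → (ψ : η) → (θ : η) → (f : Eq η ψ θ) → Eq η θ θ
normal-order step count: 0
started in normal form: yes


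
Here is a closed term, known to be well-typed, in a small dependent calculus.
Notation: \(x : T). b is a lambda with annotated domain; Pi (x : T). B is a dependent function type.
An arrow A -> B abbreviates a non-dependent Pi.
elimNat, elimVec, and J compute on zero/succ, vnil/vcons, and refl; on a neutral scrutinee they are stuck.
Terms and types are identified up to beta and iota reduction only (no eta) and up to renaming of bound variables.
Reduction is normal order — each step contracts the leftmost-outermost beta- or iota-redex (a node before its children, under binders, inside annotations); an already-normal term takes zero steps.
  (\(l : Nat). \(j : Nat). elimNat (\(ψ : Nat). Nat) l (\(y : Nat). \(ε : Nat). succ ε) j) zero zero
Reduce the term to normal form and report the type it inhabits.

reduced normal form:
  zero
the term's type:
  Nat


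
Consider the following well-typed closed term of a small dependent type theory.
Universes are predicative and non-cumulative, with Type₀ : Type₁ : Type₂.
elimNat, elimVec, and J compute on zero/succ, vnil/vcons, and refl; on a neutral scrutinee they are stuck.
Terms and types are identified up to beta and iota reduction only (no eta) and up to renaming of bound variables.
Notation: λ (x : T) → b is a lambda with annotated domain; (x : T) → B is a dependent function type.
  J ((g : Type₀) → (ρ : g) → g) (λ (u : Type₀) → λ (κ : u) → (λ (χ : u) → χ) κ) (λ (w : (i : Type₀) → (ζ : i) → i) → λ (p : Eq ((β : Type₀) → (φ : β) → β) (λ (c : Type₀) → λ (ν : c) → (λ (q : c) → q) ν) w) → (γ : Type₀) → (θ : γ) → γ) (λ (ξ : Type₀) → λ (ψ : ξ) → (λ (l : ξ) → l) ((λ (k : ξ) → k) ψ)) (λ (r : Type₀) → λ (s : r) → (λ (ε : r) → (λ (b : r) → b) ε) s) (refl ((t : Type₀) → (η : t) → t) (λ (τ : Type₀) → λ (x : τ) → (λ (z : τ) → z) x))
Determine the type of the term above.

type:
  (g : Type₀) → (ρ : g) → g


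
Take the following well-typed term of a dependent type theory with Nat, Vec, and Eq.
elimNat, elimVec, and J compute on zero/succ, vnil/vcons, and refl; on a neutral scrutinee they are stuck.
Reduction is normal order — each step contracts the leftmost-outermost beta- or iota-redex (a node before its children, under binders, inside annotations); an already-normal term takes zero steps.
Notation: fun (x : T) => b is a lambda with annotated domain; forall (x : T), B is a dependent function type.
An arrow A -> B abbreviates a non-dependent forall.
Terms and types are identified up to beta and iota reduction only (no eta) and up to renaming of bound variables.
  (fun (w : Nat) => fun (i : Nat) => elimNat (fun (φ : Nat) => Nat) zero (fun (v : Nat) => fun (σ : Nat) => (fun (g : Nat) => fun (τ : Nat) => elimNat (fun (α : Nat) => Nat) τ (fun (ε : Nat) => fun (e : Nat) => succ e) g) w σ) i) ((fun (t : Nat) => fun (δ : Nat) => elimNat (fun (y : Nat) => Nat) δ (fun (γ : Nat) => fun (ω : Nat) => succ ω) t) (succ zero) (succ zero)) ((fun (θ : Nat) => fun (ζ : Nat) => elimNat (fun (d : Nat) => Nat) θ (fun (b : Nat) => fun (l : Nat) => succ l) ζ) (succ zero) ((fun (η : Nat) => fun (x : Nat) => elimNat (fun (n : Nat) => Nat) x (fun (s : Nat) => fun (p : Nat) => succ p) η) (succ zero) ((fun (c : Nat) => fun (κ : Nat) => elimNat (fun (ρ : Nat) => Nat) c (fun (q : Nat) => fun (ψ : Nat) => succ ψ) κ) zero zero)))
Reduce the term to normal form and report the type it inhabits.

reduced normal form:
  succ (succ (succ (succ zero)))
inferred type:
  Nat


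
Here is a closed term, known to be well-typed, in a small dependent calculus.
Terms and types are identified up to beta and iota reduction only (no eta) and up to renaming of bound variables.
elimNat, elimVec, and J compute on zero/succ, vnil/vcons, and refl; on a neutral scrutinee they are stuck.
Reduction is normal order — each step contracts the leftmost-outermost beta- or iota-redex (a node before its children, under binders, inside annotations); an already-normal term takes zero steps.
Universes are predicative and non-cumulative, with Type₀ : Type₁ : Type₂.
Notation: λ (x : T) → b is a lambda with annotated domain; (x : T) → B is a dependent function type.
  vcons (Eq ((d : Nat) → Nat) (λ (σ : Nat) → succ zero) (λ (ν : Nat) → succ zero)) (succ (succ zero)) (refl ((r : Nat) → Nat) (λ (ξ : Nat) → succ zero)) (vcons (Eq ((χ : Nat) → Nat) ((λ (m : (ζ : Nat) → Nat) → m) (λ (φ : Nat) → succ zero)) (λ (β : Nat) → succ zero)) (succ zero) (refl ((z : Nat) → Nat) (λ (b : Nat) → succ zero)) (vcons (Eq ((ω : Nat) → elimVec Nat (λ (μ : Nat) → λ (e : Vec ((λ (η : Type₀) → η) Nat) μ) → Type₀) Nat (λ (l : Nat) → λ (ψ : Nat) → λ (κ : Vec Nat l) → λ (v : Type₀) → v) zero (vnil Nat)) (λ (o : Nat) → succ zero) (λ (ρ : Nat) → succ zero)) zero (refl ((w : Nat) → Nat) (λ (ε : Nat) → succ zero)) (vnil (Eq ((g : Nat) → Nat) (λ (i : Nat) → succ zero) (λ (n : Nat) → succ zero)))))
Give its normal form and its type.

resulting normal form:
  vcons (Eq ((d : Nat) → Nat) (λ (σ : Nat) → succ zero) (λ (ν : Nat) → succ zero)) (succ (succ zero)) (refl ((r : Nat) → Nat) (λ (ξ : Nat) → succ zero)) (vcons (Eq ((χ : Nat) → Nat) (λ (m : Nat) → succ zero) (λ (ζ : Nat) → succ zero)) (succ zero) (refl ((φ : Nat) → Nat) (λ (β : Nat) → succ zero)) (vcons (Eq ((z : Nat) → Nat) (λ (b : Nat) → succ zero) (λ (ω : Nat) → succ zero)) zero (refl ((μ : Nat) → Nat) (λ (e : Nat) → succ zero)) (vnil (Eq ((η : Nat) → Nat) (λ (l : Nat) → succ zero) (λ (ψ : Nat) → succ zero)))))
the term's type:
  Vec (Eq ((d : Nat) → Nat) (λ (σ : Nat) → succ zero) (λ (ν : Nat) → succ zero)) (succ (succ (succ zero)))
observation: the term reaches its normal form after 2 normal-order steps.


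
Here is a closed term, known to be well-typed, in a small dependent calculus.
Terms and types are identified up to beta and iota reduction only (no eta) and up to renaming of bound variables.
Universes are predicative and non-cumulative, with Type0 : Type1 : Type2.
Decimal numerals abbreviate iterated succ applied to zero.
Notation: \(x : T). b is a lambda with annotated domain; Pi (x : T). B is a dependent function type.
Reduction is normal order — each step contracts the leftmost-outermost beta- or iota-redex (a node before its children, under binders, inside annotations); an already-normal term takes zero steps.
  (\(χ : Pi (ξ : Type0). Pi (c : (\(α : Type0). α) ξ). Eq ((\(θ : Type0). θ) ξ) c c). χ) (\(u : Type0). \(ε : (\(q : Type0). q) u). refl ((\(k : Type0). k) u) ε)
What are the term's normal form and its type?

resulting normal form:
  \(χ : Type0). \(ξ : χ). refl χ ξ
type:
  Pi (χ : Type0). Pi (ξ : χ). Eq χ ξ ξ


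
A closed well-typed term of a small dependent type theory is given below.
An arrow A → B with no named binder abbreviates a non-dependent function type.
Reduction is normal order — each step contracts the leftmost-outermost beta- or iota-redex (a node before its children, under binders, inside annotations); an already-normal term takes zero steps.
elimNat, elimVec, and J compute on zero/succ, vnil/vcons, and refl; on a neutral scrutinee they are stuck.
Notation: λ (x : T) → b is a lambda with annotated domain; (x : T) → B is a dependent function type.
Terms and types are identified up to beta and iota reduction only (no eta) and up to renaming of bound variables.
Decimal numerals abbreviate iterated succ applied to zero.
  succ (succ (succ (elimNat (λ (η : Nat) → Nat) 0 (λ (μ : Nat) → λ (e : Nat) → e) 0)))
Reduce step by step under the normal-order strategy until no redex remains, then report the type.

reduction (normal order):
  succ (succ (succ (elimNat (λ (η : Nat) → Nat) 0 (λ (μ : Nat) → λ (e : Nat) → e) 0)))
  ~> 3
type:
  Nat


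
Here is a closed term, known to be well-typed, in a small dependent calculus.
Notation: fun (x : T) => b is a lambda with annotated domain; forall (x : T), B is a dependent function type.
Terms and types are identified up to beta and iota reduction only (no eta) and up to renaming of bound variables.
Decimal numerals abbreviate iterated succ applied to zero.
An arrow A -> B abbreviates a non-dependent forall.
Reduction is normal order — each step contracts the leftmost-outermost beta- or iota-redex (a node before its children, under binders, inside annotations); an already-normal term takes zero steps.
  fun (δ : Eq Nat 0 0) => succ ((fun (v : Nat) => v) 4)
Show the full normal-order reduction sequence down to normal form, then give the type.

normal-order reduction:
  fun (δ : Eq Nat 0 0) => succ ((fun (v : Nat) => v) 4)
  ~> fun (δ : Eq Nat 0 0) => 5
type:
  Eq Nat 0 0 -> Nat


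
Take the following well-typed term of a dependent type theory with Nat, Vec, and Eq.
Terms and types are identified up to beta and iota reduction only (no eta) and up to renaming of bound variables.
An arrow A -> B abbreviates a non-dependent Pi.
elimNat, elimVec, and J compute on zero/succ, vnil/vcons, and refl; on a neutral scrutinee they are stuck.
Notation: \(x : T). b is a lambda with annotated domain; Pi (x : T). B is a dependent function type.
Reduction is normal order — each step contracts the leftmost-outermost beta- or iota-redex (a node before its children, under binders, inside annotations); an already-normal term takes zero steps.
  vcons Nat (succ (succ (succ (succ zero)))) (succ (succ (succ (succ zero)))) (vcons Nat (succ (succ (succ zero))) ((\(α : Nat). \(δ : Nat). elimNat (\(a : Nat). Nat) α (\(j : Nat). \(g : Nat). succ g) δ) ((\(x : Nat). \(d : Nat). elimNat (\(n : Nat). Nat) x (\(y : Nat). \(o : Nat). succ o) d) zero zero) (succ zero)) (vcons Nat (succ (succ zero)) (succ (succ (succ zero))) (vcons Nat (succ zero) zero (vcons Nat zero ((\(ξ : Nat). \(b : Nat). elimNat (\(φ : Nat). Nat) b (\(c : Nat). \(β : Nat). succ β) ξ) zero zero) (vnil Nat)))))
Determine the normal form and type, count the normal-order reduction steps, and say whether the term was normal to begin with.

reduced normal form:
  vcons Nat (succ (succ (succ (succ zero)))) (succ (succ (succ (succ zero)))) (vcons Nat (succ (succ (succ zero))) (succ zero) (vcons Nat (succ (succ zero)) (succ (succ (succ zero))) (vcons Nat (succ zero) zero (vcons Nat zero zero (vnil Nat)))))
inferred type:
  Vec Nat (succ (succ (succ (succ (succ zero)))))
normal-order step count: 12
term was already normal: no
first redex: a beta-redex


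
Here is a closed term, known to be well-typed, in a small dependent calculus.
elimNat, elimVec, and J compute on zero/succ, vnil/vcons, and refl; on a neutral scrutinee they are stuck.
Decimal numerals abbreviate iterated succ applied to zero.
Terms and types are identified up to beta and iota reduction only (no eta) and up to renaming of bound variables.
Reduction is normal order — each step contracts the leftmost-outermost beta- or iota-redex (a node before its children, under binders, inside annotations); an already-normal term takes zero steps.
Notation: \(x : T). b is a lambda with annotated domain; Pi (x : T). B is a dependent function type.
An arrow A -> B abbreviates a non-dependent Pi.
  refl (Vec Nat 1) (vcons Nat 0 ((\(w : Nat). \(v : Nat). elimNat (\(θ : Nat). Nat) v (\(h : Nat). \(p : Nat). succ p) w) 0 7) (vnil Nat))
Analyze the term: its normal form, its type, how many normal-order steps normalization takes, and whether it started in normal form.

reduced normal form:
  refl (Vec Nat 1) (vcons Nat 0 7 (vnil Nat))
the term's type:
  Eq (Vec Nat 1) (vcons Nat 0 7 (vnil Nat)) (vcons Nat 0 7 (vnil Nat))
reduction steps (normal order): 3
started in normal form: no
first redex: a beta-redex


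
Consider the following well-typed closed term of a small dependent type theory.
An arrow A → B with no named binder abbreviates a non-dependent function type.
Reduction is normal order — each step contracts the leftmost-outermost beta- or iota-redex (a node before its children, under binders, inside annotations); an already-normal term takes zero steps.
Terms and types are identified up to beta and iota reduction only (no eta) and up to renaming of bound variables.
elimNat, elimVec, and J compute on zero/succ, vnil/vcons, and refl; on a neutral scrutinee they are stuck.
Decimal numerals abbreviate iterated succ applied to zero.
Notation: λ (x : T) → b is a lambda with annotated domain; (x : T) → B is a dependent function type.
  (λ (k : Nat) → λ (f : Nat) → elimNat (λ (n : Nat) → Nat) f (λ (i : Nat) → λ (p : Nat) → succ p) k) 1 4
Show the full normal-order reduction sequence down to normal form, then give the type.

normal-order reduction sequence:
  (λ (k : Nat) → λ (f : Nat) → elimNat (λ (n : Nat) → Nat) f (λ (i : Nat) → λ (p : Nat) → succ p) k) 1 4
  ~> (λ (k : Nat) → elimNat (λ (f : Nat) → Nat) k (λ (n : Nat) → λ (i : Nat) → succ i) 1) 4
  ~> elimNat (λ (k : Nat) → Nat) 4 (λ (f : Nat) → λ (n : Nat) → succ n) 1
  ~> (λ (k : Nat) → λ (f : Nat) → succ f) 0 (elimNat (λ (n : Nat) → Nat) 4 (λ (i : Nat) → λ (p : Nat) → succ p) 0)
  ~> (λ (k : Nat) → succ k) (elimNat (λ (f : Nat) → Nat) 4 (λ (n : Nat) → λ (i : Nat) → succ i) 0)
  ~> succ (elimNat (λ (k : Nat) → Nat) 4 (λ (f : Nat) → λ (n : Nat) → succ n) 0)
  ~> 5
the term's type:
  Nat


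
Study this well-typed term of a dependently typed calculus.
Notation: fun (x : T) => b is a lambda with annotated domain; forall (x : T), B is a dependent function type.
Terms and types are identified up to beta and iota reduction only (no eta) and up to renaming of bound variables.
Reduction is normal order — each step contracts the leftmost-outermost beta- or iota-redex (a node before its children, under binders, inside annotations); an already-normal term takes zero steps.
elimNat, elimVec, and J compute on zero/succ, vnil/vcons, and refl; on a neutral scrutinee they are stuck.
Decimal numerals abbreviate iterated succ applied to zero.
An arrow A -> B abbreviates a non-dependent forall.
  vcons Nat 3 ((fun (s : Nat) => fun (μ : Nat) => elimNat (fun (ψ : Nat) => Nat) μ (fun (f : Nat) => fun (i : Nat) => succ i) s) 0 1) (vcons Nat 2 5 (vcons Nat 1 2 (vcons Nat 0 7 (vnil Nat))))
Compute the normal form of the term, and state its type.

resulting normal form:
  vcons Nat 3 1 (vcons Nat 2 5 (vcons Nat 1 2 (vcons Nat 0 7 (vnil Nat))))
type:
  Vec Nat 4


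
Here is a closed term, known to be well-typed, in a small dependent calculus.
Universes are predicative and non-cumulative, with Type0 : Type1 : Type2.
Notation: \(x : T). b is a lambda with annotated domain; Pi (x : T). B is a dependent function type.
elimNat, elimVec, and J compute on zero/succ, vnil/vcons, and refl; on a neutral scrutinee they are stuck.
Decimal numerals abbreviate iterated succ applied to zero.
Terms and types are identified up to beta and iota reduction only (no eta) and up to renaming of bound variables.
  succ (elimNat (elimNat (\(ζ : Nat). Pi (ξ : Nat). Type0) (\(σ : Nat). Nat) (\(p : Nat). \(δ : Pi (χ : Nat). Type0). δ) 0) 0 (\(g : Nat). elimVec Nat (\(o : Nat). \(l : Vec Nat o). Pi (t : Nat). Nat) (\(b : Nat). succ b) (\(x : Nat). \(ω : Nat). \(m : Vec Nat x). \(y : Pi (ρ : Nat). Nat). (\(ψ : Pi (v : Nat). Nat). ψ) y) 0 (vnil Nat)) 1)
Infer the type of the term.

type:
  Nat


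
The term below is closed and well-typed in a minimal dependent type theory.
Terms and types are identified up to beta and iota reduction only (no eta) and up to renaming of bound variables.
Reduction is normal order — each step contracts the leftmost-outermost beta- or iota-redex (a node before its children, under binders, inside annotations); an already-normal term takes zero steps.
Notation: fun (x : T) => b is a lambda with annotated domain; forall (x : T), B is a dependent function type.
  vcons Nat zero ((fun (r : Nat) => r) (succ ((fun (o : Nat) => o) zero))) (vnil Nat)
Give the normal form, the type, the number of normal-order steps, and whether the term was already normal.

resulting normal form:
  vcons Nat zero (succ zero) (vnil Nat)
the term's type:
  Vec Nat (succ zero)
reduction steps (normal order): 2
already normal: no
first contracted redex: a beta-redex


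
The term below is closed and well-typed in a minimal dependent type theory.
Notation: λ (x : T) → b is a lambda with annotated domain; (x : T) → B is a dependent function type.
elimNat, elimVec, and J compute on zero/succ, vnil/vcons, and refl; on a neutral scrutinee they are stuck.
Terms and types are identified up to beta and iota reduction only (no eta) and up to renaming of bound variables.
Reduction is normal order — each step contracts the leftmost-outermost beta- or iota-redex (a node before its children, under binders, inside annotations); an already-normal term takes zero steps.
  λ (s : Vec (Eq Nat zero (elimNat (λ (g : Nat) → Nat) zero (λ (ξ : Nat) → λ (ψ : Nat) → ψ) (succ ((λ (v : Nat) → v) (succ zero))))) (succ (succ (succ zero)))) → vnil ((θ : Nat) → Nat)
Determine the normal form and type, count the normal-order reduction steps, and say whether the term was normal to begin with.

resulting normal form:
  λ (s : Vec (Eq Nat zero zero) (succ (succ (succ zero)))) → vnil ((g : Nat) → Nat)
inferred type:
  (s : Vec (Eq Nat zero zero) (succ (succ (succ zero)))) → Vec ((g : Nat) → Nat) zero
normal-order step count: 8
term was already normal: no
first redex: an elimNat iota-redex


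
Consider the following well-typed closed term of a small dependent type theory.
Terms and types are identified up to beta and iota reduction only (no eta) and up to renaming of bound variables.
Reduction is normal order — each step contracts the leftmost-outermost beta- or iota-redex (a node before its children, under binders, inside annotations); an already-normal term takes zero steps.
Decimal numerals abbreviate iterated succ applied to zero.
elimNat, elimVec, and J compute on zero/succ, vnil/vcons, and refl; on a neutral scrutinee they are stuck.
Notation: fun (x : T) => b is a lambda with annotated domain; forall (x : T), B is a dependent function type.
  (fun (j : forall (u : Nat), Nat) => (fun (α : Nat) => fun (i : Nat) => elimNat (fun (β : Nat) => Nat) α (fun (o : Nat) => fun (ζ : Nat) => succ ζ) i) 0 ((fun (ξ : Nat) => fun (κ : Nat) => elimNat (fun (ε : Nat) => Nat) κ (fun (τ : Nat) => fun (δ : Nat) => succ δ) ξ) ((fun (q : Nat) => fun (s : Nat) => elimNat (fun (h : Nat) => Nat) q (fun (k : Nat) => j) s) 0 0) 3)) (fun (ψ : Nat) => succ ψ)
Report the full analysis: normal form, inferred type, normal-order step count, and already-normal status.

normal form:
  3
type:
  Nat
steps to reach normal form (normal order): 19
term was already normal: no
first contracted redex: a beta-redex


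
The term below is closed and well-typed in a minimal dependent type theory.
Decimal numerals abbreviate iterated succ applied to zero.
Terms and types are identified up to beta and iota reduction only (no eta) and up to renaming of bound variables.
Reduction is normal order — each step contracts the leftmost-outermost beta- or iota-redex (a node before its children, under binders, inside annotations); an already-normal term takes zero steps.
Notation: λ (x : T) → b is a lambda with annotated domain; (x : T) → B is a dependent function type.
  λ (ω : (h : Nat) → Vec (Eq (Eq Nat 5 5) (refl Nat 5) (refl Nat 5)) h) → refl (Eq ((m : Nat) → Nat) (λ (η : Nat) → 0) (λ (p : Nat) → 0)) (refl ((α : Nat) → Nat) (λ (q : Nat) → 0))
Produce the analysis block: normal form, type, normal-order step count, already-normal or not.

resulting normal form:
  λ (ω : (h : Nat) → Vec (Eq (Eq Nat 5 5) (refl Nat 5) (refl Nat 5)) h) → refl (Eq ((m : Nat) → Nat) (λ (η : Nat) → 0) (λ (p : Nat) → 0)) (refl ((α : Nat) → Nat) (λ (q : Nat) → 0))
the term's type:
  (ω : (h : Nat) → Vec (Eq (Eq Nat 5 5) (refl Nat 5) (refl Nat 5)) h) → Eq (Eq ((m : Nat) → Nat) (λ (η : Nat) → 0) (λ (p : Nat) → 0)) (refl ((α : Nat) → Nat) (λ (q : Nat) → 0)) (refl ((g : Nat) → Nat) (λ (μ : Nat) → 0))
normal-order step count: 0
term was already normal: yes
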